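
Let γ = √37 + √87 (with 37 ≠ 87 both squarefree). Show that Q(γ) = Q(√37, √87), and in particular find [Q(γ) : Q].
[Q(γ) : Q] = 4 (equivalently, Q(γ) = Q(√37, √87))

Obviously Q(γ) ⊆ Q(√37, √87), and [Q(√37, √87):Q] = 4 (since 37, 87 are distinct squarefree integers > 1 with 3219 not a perfect square). To show equality we compute the minimal polynomial of γ. From γ = √37 + √87: γ^2 = 37 + 2√(3219) + 87 = 124 + 2√(3219), so γ^2 - 124 = 2√(3219); squaring, (γ^2 - 124)^2 = 4·3219, i.e. γ^4 - 248γ^2 + 15376 - 12876 = 0, i.e. γ^4 - 248γ^2 + 2500 = 0. So γ is a root of x^4 - 248x^2 + 2500. This polynomial is irreducible over Q: it has no rational root (each ±√37 ± √87 is irrational), and any factorization into two quadratics over Q would force √(3219) ∈ Q (pairing opposite roots) or √37, √87 ∈ Q (other pairings), all impossible. Hence [Q(γ):Q] = 4 = [Q(√37, √87):Q], so Q(γ) = Q(√37, √87).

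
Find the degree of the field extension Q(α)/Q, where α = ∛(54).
[Q(α):Q] = 3

The minimal polynomial of α is x^3 - 54, irreducible over Q since 54 is not a perfect cube (so x^3 - 54 has no rational root). Hence [Q(α):Q] = deg(m_α) = 3.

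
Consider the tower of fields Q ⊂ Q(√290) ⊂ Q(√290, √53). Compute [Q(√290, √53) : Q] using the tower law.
[Q(√290, √53) : Q] = 4

[Q(√290):Q] = 2 (min poly x^2 - 290, irreducible since 290 is squarefree > 1). For the top step, suppose √53 ∈ Q(√290), say √53 = c + d√290 with c, d ∈ Q. Squaring: 53 = c^2 + 290d^2 + 2cd√290. Since √290 ∉ Q this forces 2cd = 0. If d = 0 then √53 = c ∈ Q, contradicting 53 squarefree > 1. If c = 0 then 53 = 290d^2, so 290·53 = (290d)^2 is a perfect square in Q — but 290·53 = 15370 is not a perfect square (since 290 and 53 are distinct squarefree integers). Contradiction. Hence √53 ∉ Q(√290), so x^2 - 53 stays irreducible over Q(√290) and [Q(√290, √53) : Q(√290)] = 2. By the tower law, [Q(√290, √53) : Q] = 2 · 2 = 4.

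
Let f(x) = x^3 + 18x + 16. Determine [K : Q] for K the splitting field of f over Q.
[K : Q] = 6

By the rational root test, any rational root of the monic integer polynomial f(x) = x^3 + 18x + 16 must be an integer dividing the constant term 16, i.e. one of ±{1, 2, 4, 8, 16}. Evaluating: f(1) = 35, f(-1) = -3, f(2) = 60, f(-2) = -28, f(4) = 152, f(-4) = -120, f(8) = 672, f(-8) = -640, f(16) = 4400, f(-16) = -4368; none is 0, so f has no rational root and is therefore irreducible over Q (a cubic with no linear factor over a field is irreducible). For an irreducible cubic, the Galois group is A_3 or S_3 according as the discriminant disc(f) = -4a^3 - 27b^2 = -4·(18)^3 - 27·(16)^2 = -30240 is or is not a square in Q. Here disc(f) = -30240 is not a perfect square in Q, so the Galois group of f over Q is not contained in A_3 and must be all of S_3. The splitting field has degree |S_3| = 6 over Q, so [K : Q] = 6.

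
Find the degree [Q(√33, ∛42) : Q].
[Q(√33, ∛42) : Q] = 6

Let L = Q(√33, ∛42). Since Q(√33) ⊂ L and [Q(√33):Q] = 2, the tower law gives 2 | [L:Q]. Likewise Q(∛42) ⊂ L with [Q(∛42):Q] = 3 (because 42 is not a perfect cube), so 3 | [L:Q]. As gcd(2,3) = 1, [L:Q] is divisible by 6. Conversely L is generated over Q by √33 and ∛42, so [L:Q] ≤ 2·3 = 6. Therefore [Q(√33, ∛42) : Q] = 6.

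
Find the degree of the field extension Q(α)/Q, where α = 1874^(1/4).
[Q(α):Q] = 4

α is a root of x^4 - 1874. By Eisenstein's criterion at the prime p = 2 (which divides the constant term 1874 but p^2 = 4 does not, since 1874 is squarefree), x^4 - 1874 is irreducible over Q. Hence [Q(α):Q] = 4.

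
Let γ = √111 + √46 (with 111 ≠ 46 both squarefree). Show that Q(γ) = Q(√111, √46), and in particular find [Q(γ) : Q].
[Q(γ) : Q] = 4 (equivalently, Q(γ) = Q(√111, √46))

Obviously Q(γ) ⊆ Q(√111, √46), and [Q(√111, √46):Q] = 4 (since 111, 46 are distinct squarefree integers > 1 with 5106 not a perfect square). To show equality we compute the minimal polynomial of γ. From γ = √111 + √46: γ^2 = 111 + 2√(5106) + 46 = 157 + 2√(5106), so γ^2 - 157 = 2√(5106); squaring, (γ^2 - 157)^2 = 4·5106, i.e. γ^4 - 314γ^2 + 24649 - 20424 = 0, i.e. γ^4 - 314γ^2 + 4225 = 0. So γ is a root of x^4 - 314x^2 + 4225. This polynomial is irreducible over Q: it has no rational root (each ±√111 ± √46 is irrational), and any factorization into two quadratics over Q would force √(5106) ∈ Q (pairing opposite roots) or √111, √46 ∈ Q (other pairings), all impossible. Hence [Q(γ):Q] = 4 = [Q(√111, √46):Q], so Q(γ) = Q(√111, √46).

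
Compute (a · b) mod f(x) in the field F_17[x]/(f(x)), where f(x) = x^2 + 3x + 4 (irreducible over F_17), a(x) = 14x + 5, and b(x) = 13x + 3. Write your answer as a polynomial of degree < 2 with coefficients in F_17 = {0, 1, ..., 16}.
a · b ≡ 3x + 1 (mod f(x))

Multiply in F_17[x]: a(x)·b(x) = (14x + 5)·(13x + 3) = 12x^2 + 5x + 15. This has degree ≥ 2, so divide by f(x) over F_17: 12x^2 + 5x + 15 = (12)·(x^2 + 3x + 4) + (3x + 1). Hence a·b ≡ 3x + 1 (mod f). (F_17[x]/(f) is a field with 17^2 = 289 elements since f is irreducible of degree 2.)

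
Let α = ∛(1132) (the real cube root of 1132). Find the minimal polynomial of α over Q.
m_α(x) = x^3 - 1132

α satisfies α^3 = 1132, so x^3 - 1132 annihilates α. By the rational root test, a rational root p/q (in lowest terms) of x^3 - 1132 would satisfy p^3 = 1132 q^3, forcing q = 1 and p^3 = 1132; but 1132 is not a perfect cube, contradiction. A monic cubic over Q with no rational root is irreducible (any nontrivial factorization would include a linear factor). Hence x^3 - 1132 is the minimal polynomial of α, and in particular [Q(α):Q] = 3.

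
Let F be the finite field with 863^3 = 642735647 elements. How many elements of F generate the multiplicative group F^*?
There are φ(642735646) = 274800960 primitive elements

F_q^* is cyclic of order q - 1 = 642735646. A cyclic group of order m has exactly φ(m) generators. Here m = 642735646 = 2 · 7^2 · 431 · 15217, so the number of primitive elements is φ(642735646) = 274800960.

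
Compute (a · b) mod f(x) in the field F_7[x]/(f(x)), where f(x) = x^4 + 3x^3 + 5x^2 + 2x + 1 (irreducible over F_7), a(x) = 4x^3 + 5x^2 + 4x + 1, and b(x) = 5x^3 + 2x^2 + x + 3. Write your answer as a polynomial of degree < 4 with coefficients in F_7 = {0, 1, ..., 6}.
a · b ≡ 3x^3 + x^2 + 3x + 2 (mod f(x))

Multiply in F_7[x]: a(x)·b(x) = (4x^3 + 5x^2 + 4x + 1)·(5x^3 + 2x^2 + x + 3) = 6x^6 + 5x^5 + 6x^4 + 2x^3 + 6x + 3. This has degree ≥ 4, so divide by f(x) over F_7: 6x^6 + 5x^5 + 6x^4 + 2x^3 + 6x + 3 = (6x^2 + x + 1)·(x^4 + 3x^3 + 5x^2 + 2x + 1) + (3x^3 + x^2 + 3x + 2). Hence a·b ≡ 3x^3 + x^2 + 3x + 2 (mod f). (F_7[x]/(f) is a field with 7^4 = 2401 elements since f is irreducible of degree 4.)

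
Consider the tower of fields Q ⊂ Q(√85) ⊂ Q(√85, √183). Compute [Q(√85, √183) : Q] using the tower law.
[Q(√85, √183) : Q] = 4

[Q(√85):Q] = 2 (min poly x^2 - 85, irreducible since 85 is squarefree > 1). For the top step, suppose √183 ∈ Q(√85), say √183 = c + d√85 with c, d ∈ Q. Squaring: 183 = c^2 + 85d^2 + 2cd√85. Since √85 ∉ Q this forces 2cd = 0. If d = 0 then √183 = c ∈ Q, contradicting 183 squarefree > 1. If c = 0 then 183 = 85d^2, so 85·183 = (85d)^2 is a perfect square in Q — but 85·183 = 15555 is not a perfect square (since 85 and 183 are distinct squarefree integers). Contradiction. Hence √183 ∉ Q(√85), so x^2 - 183 stays irreducible over Q(√85) and [Q(√85, √183) : Q(√85)] = 2. By the tower law, [Q(√85, √183) : Q] = 2 · 2 = 4.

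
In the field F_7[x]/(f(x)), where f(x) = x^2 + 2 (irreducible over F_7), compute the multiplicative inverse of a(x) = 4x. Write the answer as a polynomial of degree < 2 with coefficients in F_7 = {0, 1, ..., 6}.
a(x)^(-1) ≡ 6x (mod f(x))

Since f is irreducible over F_7, F_7[x]/(f) is a field and a(x) ≠ 0 has an inverse. Apply the extended Euclidean algorithm to f(x) and a(x) in F_7[x]: f(x) = (2x)·a(x) + (2). The last nonzero remainder is the constant 2 = gcd(f, a) in F_7. Back-substituting through the division chain expresses 2 = s(x)·a(x) + t(x)·f(x) with s(x) ≡ 5x (mod f), so (5x)·a(x) ≡ 2 (mod f). Multiplying by 2^(-1) ≡ 4 in F_7 gives a(x)^(-1) ≡ 4·(5x) ≡ 6x (mod f). Check: (4x)·(6x) = 3x^2 ≡ 1 (mod x^2 + 2).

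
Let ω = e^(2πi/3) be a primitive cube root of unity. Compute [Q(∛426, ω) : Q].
[Q(∛426, ω) : Q] = 6

[Q(∛426):Q] = 3 (min poly x^3 - 426, irreducible since 426 is not a perfect cube). [Q(ω):Q] = 2 (min poly x^2 + x + 1). Since Q(∛426) ⊂ R and ω ∉ R, we have ω ∉ Q(∛426), so x^2 + x + 1 remains irreducible over Q(∛426) and [Q(∛426, ω) : Q(∛426)] = 2. By the tower law, [Q(∛426, ω) : Q] = 3 · 2 = 6. (In fact Q(∛426, ω) is the splitting field of x^3 - 426 over Q.)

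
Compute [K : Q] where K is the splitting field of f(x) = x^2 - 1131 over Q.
[K : Q] = 2

f(x) = x^2 - 1131 factors as (x - √1131)(x + √1131). The splitting field is K = Q(√1131). Since 1131 is squarefree and > 1, it is not a perfect square, so x^2 - 1131 is irreducible over Q and [Q(√1131) : Q] = 2. Hence [K : Q] = 2.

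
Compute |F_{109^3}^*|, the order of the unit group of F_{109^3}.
|F_{109^3}^*| = 1295028

F_{109^3} has 109^3 = 1295029 elements; its multiplicative group consists of all nonzero elements, so |F_{109^3}^*| = 1295029 - 1 = 1295028. (It is cyclic since any finite subgroup of the multiplicative group of a field is cyclic.)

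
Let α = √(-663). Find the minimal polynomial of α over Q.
m_α(x) = x^2 + 663

α satisfies α^2 + 663 = 0, so x^2 + 663 annihilates α. Since d = -663 is squarefree and ≠ 1, it is not a perfect square in Q, so x^2 + 663 has no rational root and is therefore irreducible over Q (a degree-2 polynomial over a field is irreducible iff it has no root). Hence m_α(x) = x^2 + 663.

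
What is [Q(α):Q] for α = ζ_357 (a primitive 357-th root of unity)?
[Q(α):Q] = 192

The minimal polynomial of ζ_357 over Q is the 357-th cyclotomic polynomial Φ_357(x), which is irreducible over Q and has degree φ(357) = 192. Hence [Q(α):Q] = φ(357) = 192.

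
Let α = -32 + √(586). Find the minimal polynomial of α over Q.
m_α(x) = x^2 + 64x + 438

From α + 32 = √(586), squaring gives (α + 32)^2 = 586, i.e. α^2 + 64α + 1024 = 586, so α^2 + 64α + 438 = 0. The discriminant of x^2 + 64x + 438 is (64)^2 - 4·(438) = 4096 - 1752 = 2344, and 4·(586) is not a perfect square in Q since 586 is squarefree and ≠ 1. Hence x^2 + 64x + 438 is irreducible over Q and is the minimal polynomial of α.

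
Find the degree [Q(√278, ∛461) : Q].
[Q(√278, ∛461) : Q] = 6

Let L = Q(√278, ∛461). Since Q(√278) ⊂ L and [Q(√278):Q] = 2, the tower law gives 2 | [L:Q]. Likewise Q(∛461) ⊂ L with [Q(∛461):Q] = 3 (because 461 is not a perfect cube), so 3 | [L:Q]. As gcd(2,3) = 1, [L:Q] is divisible by 6. Conversely L is generated over Q by √278 and ∛461, so [L:Q] ≤ 2·3 = 6. Therefore [Q(√278, ∛461) : Q] = 6.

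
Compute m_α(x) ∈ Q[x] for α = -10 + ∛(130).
m_α(x) = x^3 + 30x^2 + 300x + 870

Set β = α + 10 = ∛(130), so β^3 = 130. Then (α + 10)^3 - 130 = 0, i.e. α is a root of g(x) = (x + 10)^3 - 130 = x^3 + 30x^2 + 300x + 870. Since g(x) = h(x + 10) where h(x) = x^3 - 130, and h is irreducible over Q (because 130 is not a perfect cube, so h has no rational root, and a monic cubic with no rational root is irreducible), g is also irreducible (irreducibility is preserved under the substitution x → x + 10). Hence m_α(x) = x^3 + 30x^2 + 300x + 870.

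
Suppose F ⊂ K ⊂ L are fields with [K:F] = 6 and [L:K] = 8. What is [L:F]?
[L:F] = 48

The tower law says that for any tower of field extensions F ⊂ K ⊂ L with finite degrees, [L:F] = [L:K] · [K:F]. Here this gives [L:F] = 8 · 6 = 48.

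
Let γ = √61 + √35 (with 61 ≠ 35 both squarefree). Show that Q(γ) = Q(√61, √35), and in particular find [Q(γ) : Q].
[Q(γ) : Q] = 4 (equivalently, Q(γ) = Q(√61, √35))

Obviously Q(γ) ⊆ Q(√61, √35), and [Q(√61, √35):Q] = 4 (since 61, 35 are distinct squarefree integers > 1 with 2135 not a perfect square). To show equality we compute the minimal polynomial of γ. From γ = √61 + √35: γ^2 = 61 + 2√(2135) + 35 = 96 + 2√(2135), so γ^2 - 96 = 2√(2135); squaring, (γ^2 - 96)^2 = 4·2135, i.e. γ^4 - 192γ^2 + 9216 - 8540 = 0, i.e. γ^4 - 192γ^2 + 676 = 0. So γ is a root of x^4 - 192x^2 + 676. This polynomial is irreducible over Q: it has no rational root (each ±√61 ± √35 is irrational), and any factorization into two quadratics over Q would force √(2135) ∈ Q (pairing opposite roots) or √61, √35 ∈ Q (other pairings), all impossible. Hence [Q(γ):Q] = 4 = [Q(√61, √35):Q], so Q(γ) = Q(√61, √35).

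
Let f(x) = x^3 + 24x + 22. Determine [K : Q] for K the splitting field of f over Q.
[K : Q] = 6

By the rational root test, any rational root of the monic integer polynomial f(x) = x^3 + 24x + 22 must be an integer dividing the constant term 22, i.e. one of ±{1, 2, 11, 22}. Evaluating: f(1) = 47, f(-1) = -3, f(2) = 78, f(-2) = -34, f(11) = 1617, f(-11) = -1573, f(22) = 11198, f(-22) = -11154; none is 0, so f has no rational root and is therefore irreducible over Q (a cubic with no linear factor over a field is irreducible). For an irreducible cubic, the Galois group is A_3 or S_3 according as the discriminant disc(f) = -4a^3 - 27b^2 = -4·(24)^3 - 27·(22)^2 = -68364 is or is not a square in Q. Here disc(f) = -68364 is not a perfect square in Q, so the Galois group of f over Q is not contained in A_3 and must be all of S_3. The splitting field has degree |S_3| = 6 over Q, so [K : Q] = 6.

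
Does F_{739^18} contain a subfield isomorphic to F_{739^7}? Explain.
No: F_{739^7} is not a subfield of F_{739^18}

F_{p^m} embeds in F_{p^n} iff m | n. Here 7 ∤ 18 (since 18 = 2·7 + 4 with remainder 4 ≠ 0), so F_{739^7} is not a subfield of F_{739^18}. Equivalently: if it were, the tower law would give 7 = [F_{739^7}:F_739] dividing [F_{739^18}:F_739] = 18, contradiction.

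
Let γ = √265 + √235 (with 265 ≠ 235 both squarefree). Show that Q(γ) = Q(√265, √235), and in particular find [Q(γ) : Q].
[Q(γ) : Q] = 4 (equivalently, Q(γ) = Q(√265, √235))

Obviously Q(γ) ⊆ Q(√265, √235), and [Q(√265, √235):Q] = 4 (since 265, 235 are distinct squarefree integers > 1 with 62275 not a perfect square). To show equality we compute the minimal polynomial of γ. From γ = √265 + √235: γ^2 = 265 + 2√(62275) + 235 = 500 + 2√(62275), so γ^2 - 500 = 2√(62275); squaring, (γ^2 - 500)^2 = 4·62275, i.e. γ^4 - 1000γ^2 + 250000 - 249100 = 0, i.e. γ^4 - 1000γ^2 + 900 = 0. So γ is a root of x^4 - 1000x^2 + 900. This polynomial is irreducible over Q: it has no rational root (each ±√265 ± √235 is irrational), and any factorization into two quadratics over Q would force √(62275) ∈ Q (pairing opposite roots) or √265, √235 ∈ Q (other pairings), all impossible. Hence [Q(γ):Q] = 4 = [Q(√265, √235):Q], so Q(γ) = Q(√265, √235).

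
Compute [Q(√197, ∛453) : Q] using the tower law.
[Q(√197, ∛453) : Q] = 6

Let L = Q(√197, ∛453). Since Q(√197) ⊂ L and [Q(√197):Q] = 2, the tower law gives 2 | [L:Q]. Likewise Q(∛453) ⊂ L with [Q(∛453):Q] = 3 (because 453 is not a perfect cube), so 3 | [L:Q]. As gcd(2,3) = 1, [L:Q] is divisible by 6. Conversely L is generated over Q by √197 and ∛453, so [L:Q] ≤ 2·3 = 6. Therefore [Q(√197, ∛453) : Q] = 6.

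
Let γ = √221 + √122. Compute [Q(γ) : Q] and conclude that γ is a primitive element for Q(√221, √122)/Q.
[Q(γ) : Q] = 4 (equivalently, Q(γ) = Q(√221, √122))

Obviously Q(γ) ⊆ Q(√221, √122), and [Q(√221, √122):Q] = 4 (since 221, 122 are distinct squarefree integers > 1 with 26962 not a perfect square). To show equality we compute the minimal polynomial of γ. From γ = √221 + √122: γ^2 = 221 + 2√(26962) + 122 = 343 + 2√(26962), so γ^2 - 343 = 2√(26962); squaring, (γ^2 - 343)^2 = 4·26962, i.e. γ^4 - 686γ^2 + 117649 - 107848 = 0, i.e. γ^4 - 686γ^2 + 9801 = 0. So γ is a root of x^4 - 686x^2 + 9801. This polynomial is irreducible over Q: it has no rational root (each ±√221 ± √122 is irrational), and any factorization into two quadratics over Q would force √(26962) ∈ Q (pairing opposite roots) or √221, √122 ∈ Q (other pairings), all impossible. Hence [Q(γ):Q] = 4 = [Q(√221, √122):Q], so Q(γ) = Q(√221, √122).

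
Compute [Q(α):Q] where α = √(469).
[Q(α):Q] = 2

[Q(α):Q] equals the degree of the minimal polynomial of α. Here α^2 = 469 and x^2 - 469 is irreducible (d = 469 is squarefree, ≠ 1, hence not a square), so deg(m_α) = 2. Thus [Q(α):Q] = 2.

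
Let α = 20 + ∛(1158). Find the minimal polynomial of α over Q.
m_α(x) = x^3 - 60x^2 + 1200x - 9158

Set β = α - 20 = ∛(1158), so β^3 = 1158. Then (α - 20)^3 - 1158 = 0, i.e. α is a root of g(x) = (x - 20)^3 - 1158 = x^3 - 60x^2 + 1200x - 9158. Since g(x) = h(x - 20) where h(x) = x^3 - 1158, and h is irreducible over Q (because 1158 is not a perfect cube, so h has no rational root, and a monic cubic with no rational root is irreducible), g is also irreducible (irreducibility is preserved under the substitution x → x - 20). Hence m_α(x) = x^3 - 60x^2 + 1200x - 9158.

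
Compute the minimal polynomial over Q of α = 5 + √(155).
m_α(x) = x^2 - 10x - 130

From α - 5 = √(155), squaring gives (α - 5)^2 = 155, i.e. α^2 - 10α + 25 = 155, so α^2 - 10α - 130 = 0. The discriminant of x^2 - 10x - 130 is (-10)^2 - 4·(-130) = 100 + 520 = 620, and 4·(155) is not a perfect square in Q since 155 is squarefree and ≠ 1. Hence x^2 - 10x - 130 is irreducible over Q and is the minimal polynomial of α.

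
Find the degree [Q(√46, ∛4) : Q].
[Q(√46, ∛4) : Q] = 6

Let L = Q(√46, ∛4). Since Q(√46) ⊂ L and [Q(√46):Q] = 2, the tower law gives 2 | [L:Q]. Likewise Q(∛4) ⊂ L with [Q(∛4):Q] = 3 (because 4 is not a perfect cube), so 3 | [L:Q]. As gcd(2,3) = 1, [L:Q] is divisible by 6. Conversely L is generated over Q by √46 and ∛4, so [L:Q] ≤ 2·3 = 6. Therefore [Q(√46, ∛4) : Q] = 6.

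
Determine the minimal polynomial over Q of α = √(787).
m_α(x) = x^2 - 787

α satisfies α^2 - 787 = 0, so x^2 - 787 annihilates α. Since d = 787 is squarefree and ≠ 1, it is not a perfect square in Q, so x^2 - 787 has no rational root and is therefore irreducible over Q (a degree-2 polynomial over a field is irreducible iff it has no root). Hence m_α(x) = x^2 - 787.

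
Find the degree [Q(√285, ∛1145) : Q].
[Q(√285, ∛1145) : Q] = 6

Let L = Q(√285, ∛1145). Since Q(√285) ⊂ L and [Q(√285):Q] = 2, the tower law gives 2 | [L:Q]. Likewise Q(∛1145) ⊂ L with [Q(∛1145):Q] = 3 (because 1145 is not a perfect cube), so 3 | [L:Q]. As gcd(2,3) = 1, [L:Q] is divisible by 6. Conversely L is generated over Q by √285 and ∛1145, so [L:Q] ≤ 2·3 = 6. Therefore [Q(√285, ∛1145) : Q] = 6.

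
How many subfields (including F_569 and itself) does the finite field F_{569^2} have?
F_{569^2} has 2 subfields

The subfields of F_{p^n} are exactly the fields F_{p^d} for d | n (each is the fixed field of the unique index-d subgroup of Gal(F_{p^n}/F_p) ≅ Z/nZ). The divisors of n = 2 are {1, 2}, giving 2 subfields: F_{569^1}, F_{569^2}.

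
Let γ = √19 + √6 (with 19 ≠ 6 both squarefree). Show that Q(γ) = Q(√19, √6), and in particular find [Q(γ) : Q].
[Q(γ) : Q] = 4 (equivalently, Q(γ) = Q(√19, √6))

Obviously Q(γ) ⊆ Q(√19, √6), and [Q(√19, √6):Q] = 4 (since 19, 6 are distinct squarefree integers > 1 with 114 not a perfect square). To show equality we compute the minimal polynomial of γ. From γ = √19 + √6: γ^2 = 19 + 2√(114) + 6 = 25 + 2√(114), so γ^2 - 25 = 2√(114); squaring, (γ^2 - 25)^2 = 4·114, i.e. γ^4 - 50γ^2 + 625 - 456 = 0, i.e. γ^4 - 50γ^2 + 169 = 0. So γ is a root of x^4 - 50x^2 + 169. This polynomial is irreducible over Q: it has no rational root (each ±√19 ± √6 is irrational), and any factorization into two quadratics over Q would force √(114) ∈ Q (pairing opposite roots) or √19, √6 ∈ Q (other pairings), all impossible. Hence [Q(γ):Q] = 4 = [Q(√19, √6):Q], so Q(γ) = Q(√19, √6).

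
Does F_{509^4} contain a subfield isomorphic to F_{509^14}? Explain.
No: F_{509^14} is not a subfield of F_{509^4}

F_{p^m} embeds in F_{p^n} iff m | n. Here 14 ∤ 4 (since 4 = 0·14 + 4 with remainder 4 ≠ 0), so F_{509^14} is not a subfield of F_{509^4}. Equivalently: if it were, the tower law would give 14 = [F_{509^14}:F_509] dividing [F_{509^4}:F_509] = 4, contradiction.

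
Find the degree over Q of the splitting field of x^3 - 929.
[K : Q] = 6

The roots of x^3 - 929 are ∛929, ω∛929, ω^2∛929 where ω = e^(2πi/3) is a primitive cube root of unity, so K = Q(∛929, ω). Now [Q(∛929):Q] = 3 (since 929 is not a perfect cube, x^3 - 929 is irreducible) and [Q(ω):Q] = 2. Both 2 and 3 divide [K:Q], and [K:Q] ≤ 3·2 = 6, so [K:Q] = 6. (Equivalently: Q(∛929) ⊂ R but ω ∉ R, so [K : Q(∛929)] = 2.)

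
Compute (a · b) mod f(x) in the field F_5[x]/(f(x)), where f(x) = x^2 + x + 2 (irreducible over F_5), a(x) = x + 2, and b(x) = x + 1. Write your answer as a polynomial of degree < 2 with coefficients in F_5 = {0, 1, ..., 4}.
a · b ≡ 2x (mod f(x))

Multiply in F_5[x]: a(x)·b(x) = (x + 2)·(x + 1) = x^2 + 3x + 2. This has degree ≥ 2, so divide by f(x) over F_5: x^2 + 3x + 2 = (1)·(x^2 + x + 2) + (2x). Hence a·b ≡ 2x (mod f). (F_5[x]/(f) is a field with 5^2 = 25 elements since f is irreducible of degree 2.)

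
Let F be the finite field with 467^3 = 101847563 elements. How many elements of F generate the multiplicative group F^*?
There are φ(101847562) = 48032352 primitive elements

F_q^* is cyclic of order q - 1 = 101847562. A cyclic group of order m has exactly φ(m) generators. Here m = 101847562 = 2 · 19 · 233 · 11503, so the number of primitive elements is φ(101847562) = 48032352.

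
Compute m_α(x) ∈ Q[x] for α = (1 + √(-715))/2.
m_α(x) = x^2 - x + 179

From 2α - 1 = √(-715), squaring gives (2α - 1)^2 = -715, i.e. 4α^2 - 4α + 1 = -715, so α^2 - α + (1 + 715)/4 = 0. Since -715 ≡ 1 (mod 4), (1 + 715)/4 = 179 ∈ Z. The polynomial x^2 - x + 179 has discriminant 1 - 4·(179) = -715, which is not a perfect square in Q (d = -715 is squarefree and ≠ 1), so x^2 - x + 179 is irreducible over Q. It is the minimal polynomial of α.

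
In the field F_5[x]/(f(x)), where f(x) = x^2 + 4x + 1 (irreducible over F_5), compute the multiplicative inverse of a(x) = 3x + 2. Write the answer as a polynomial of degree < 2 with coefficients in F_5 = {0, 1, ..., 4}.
a(x)^(-1) ≡ 3x (mod f(x))

Since f is irreducible over F_5, F_5[x]/(f) is a field and a(x) ≠ 0 has an inverse. Apply the extended Euclidean algorithm to f(x) and a(x) in F_5[x]: f(x) = (2x)·a(x) + (1). The last nonzero remainder is the constant 1 = gcd(f, a) in F_5. Back-substituting through the division chain expresses 1 = s(x)·a(x) + t(x)·f(x) with s(x) ≡ 3x (mod f), so a(x)^(-1) ≡ s(x) = 3x (mod f). Check: (3x + 2)·(3x) = 4x^2 + x ≡ 1 (mod x^2 + 4x + 1).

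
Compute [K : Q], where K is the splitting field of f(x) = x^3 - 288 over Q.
[K : Q] = 6

The roots of x^3 - 288 are ∛288, ω∛288, ω^2∛288 where ω = e^(2πi/3) is a primitive cube root of unity, so K = Q(∛288, ω). Now [Q(∛288):Q] = 3 (since 288 is not a perfect cube, x^3 - 288 is irreducible) and [Q(ω):Q] = 2. Both 2 and 3 divide [K:Q], and [K:Q] ≤ 3·2 = 6, so [K:Q] = 6. (Equivalently: Q(∛288) ⊂ R but ω ∉ R, so [K : Q(∛288)] = 2.)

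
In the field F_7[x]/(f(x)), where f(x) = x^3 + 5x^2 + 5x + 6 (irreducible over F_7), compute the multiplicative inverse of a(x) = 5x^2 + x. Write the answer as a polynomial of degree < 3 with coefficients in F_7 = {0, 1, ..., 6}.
a(x)^(-1) ≡ 5x^2 + 6x + 1 (mod f(x))

Since f is irreducible over F_7, F_7[x]/(f) is a field and a(x) ≠ 0 has an inverse. Apply the extended Euclidean algorithm to f(x) and a(x) in F_7[x]: f(x) = (3x + 6)·a(x) + (6x + 6);  a(x) = (2x + 4)·(6x + 6) + (4). The last nonzero remainder is the constant 4 = gcd(f, a) in F_7. Back-substituting through the division chain expresses 4 = s(x)·a(x) + t(x)·f(x) with s(x) ≡ 6x^2 + 3x + 4 (mod f), so (6x^2 + 3x + 4)·a(x) ≡ 4 (mod f). Multiplying by 4^(-1) ≡ 2 in F_7 gives a(x)^(-1) ≡ 2·(6x^2 + 3x + 4) ≡ 5x^2 + 6x + 1 (mod f). Check: (5x^2 + x)·(5x^2 + 6x + 1) = 4x^4 + 4x^2 + x ≡ 1 (mod x^3 + 5x^2 + 5x + 6).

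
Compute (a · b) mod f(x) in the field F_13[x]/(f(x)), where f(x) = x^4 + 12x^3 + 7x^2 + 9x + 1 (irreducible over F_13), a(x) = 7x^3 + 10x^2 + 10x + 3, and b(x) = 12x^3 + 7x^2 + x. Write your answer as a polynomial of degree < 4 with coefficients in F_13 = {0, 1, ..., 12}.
a · b ≡ 12x^3 + x^2 + 4x + 8 (mod f(x))

Multiply in F_13[x]: a(x)·b(x) = (7x^3 + 10x^2 + 10x + 3)·(12x^3 + 7x^2 + x) = 6x^6 + 2x^4 + 12x^3 + 5x^2 + 3x. This has degree ≥ 4, so divide by f(x) over F_13: 6x^6 + 2x^4 + 12x^3 + 5x^2 + 3x = (6x^2 + 6x + 5)·(x^4 + 12x^3 + 7x^2 + 9x + 1) + (12x^3 + x^2 + 4x + 8). Hence a·b ≡ 12x^3 + x^2 + 4x + 8 (mod f). (F_13[x]/(f) is a field with 13^4 = 28561 elements since f is irreducible of degree 4.)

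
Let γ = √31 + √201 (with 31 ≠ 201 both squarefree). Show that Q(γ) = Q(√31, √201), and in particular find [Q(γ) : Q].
[Q(γ) : Q] = 4 (equivalently, Q(γ) = Q(√31, √201))

Obviously Q(γ) ⊆ Q(√31, √201), and [Q(√31, √201):Q] = 4 (since 31, 201 are distinct squarefree integers > 1 with 6231 not a perfect square). To show equality we compute the minimal polynomial of γ. From γ = √31 + √201: γ^2 = 31 + 2√(6231) + 201 = 232 + 2√(6231), so γ^2 - 232 = 2√(6231); squaring, (γ^2 - 232)^2 = 4·6231, i.e. γ^4 - 464γ^2 + 53824 - 24924 = 0, i.e. γ^4 - 464γ^2 + 28900 = 0. So γ is a root of x^4 - 464x^2 + 28900. This polynomial is irreducible over Q: it has no rational root (each ±√31 ± √201 is irrational), and any factorization into two quadratics over Q would force √(6231) ∈ Q (pairing opposite roots) or √31, √201 ∈ Q (other pairings), all impossible. Hence [Q(γ):Q] = 4 = [Q(√31, √201):Q], so Q(γ) = Q(√31, √201).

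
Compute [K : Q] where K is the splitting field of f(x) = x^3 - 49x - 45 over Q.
[K : Q] = 6

By the rational root test, any rational root of the monic integer polynomial f(x) = x^3 - 49x - 45 must be an integer dividing the constant term -45, i.e. one of ±{1, 3, 5, 9, 15, 45}. Evaluating: f(1) = -93, f(-1) = 3, f(3) = -165, f(-3) = 75, f(5) = -165, f(-5) = 75, f(9) = 243, f(-9) = -333, f(15) = 2595, f(-15) = -2685, f(45) = 88875, f(-45) = -88965; none is 0, so f has no rational root and is therefore irreducible over Q (a cubic with no linear factor over a field is irreducible). For an irreducible cubic, the Galois group is A_3 or S_3 according as the discriminant disc(f) = -4a^3 - 27b^2 = -4·(-49)^3 - 27·(-45)^2 = 415921 is or is not a square in Q. Here disc(f) = 415921 is not a perfect square in Q, so the Galois group of f over Q is not contained in A_3 and must be all of S_3. The splitting field has degree |S_3| = 6 over Q, so [K : Q] = 6.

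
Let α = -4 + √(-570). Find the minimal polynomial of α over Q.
m_α(x) = x^2 + 8x + 586

From α + 4 = √(-570), squaring gives (α + 4)^2 = -570, i.e. α^2 + 8α + 16 = -570, so α^2 + 8α + 586 = 0. The discriminant of x^2 + 8x + 586 is (8)^2 - 4·(586) = 64 - 2344 = -2280, and 4·(-570) is not a perfect square in Q since -570 is squarefree and ≠ 1. Hence x^2 + 8x + 586 is irreducible over Q and is the minimal polynomial of α.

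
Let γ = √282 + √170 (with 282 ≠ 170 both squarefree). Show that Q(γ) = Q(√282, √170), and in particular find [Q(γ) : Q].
[Q(γ) : Q] = 4 (equivalently, Q(γ) = Q(√282, √170))

Obviously Q(γ) ⊆ Q(√282, √170), and [Q(√282, √170):Q] = 4 (since 282, 170 are distinct squarefree integers > 1 with 47940 not a perfect square). To show equality we compute the minimal polynomial of γ. From γ = √282 + √170: γ^2 = 282 + 2√(47940) + 170 = 452 + 2√(47940), so γ^2 - 452 = 2√(47940); squaring, (γ^2 - 452)^2 = 4·47940, i.e. γ^4 - 904γ^2 + 204304 - 191760 = 0, i.e. γ^4 - 904γ^2 + 12544 = 0. So γ is a root of x^4 - 904x^2 + 12544. This polynomial is irreducible over Q: it has no rational root (each ±√282 ± √170 is irrational), and any factorization into two quadratics over Q would force √(47940) ∈ Q (pairing opposite roots) or √282, √170 ∈ Q (other pairings), all impossible. Hence [Q(γ):Q] = 4 = [Q(√282, √170):Q], so Q(γ) = Q(√282, √170).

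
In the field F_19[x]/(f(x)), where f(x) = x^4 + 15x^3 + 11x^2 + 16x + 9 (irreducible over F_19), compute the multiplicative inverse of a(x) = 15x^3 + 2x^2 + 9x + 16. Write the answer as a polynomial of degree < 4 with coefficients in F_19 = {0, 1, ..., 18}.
a(x)^(-1) ≡ 6x^3 + 18x^2 + 17x + 13 (mod f(x))

Since f is irreducible over F_19, F_19[x]/(f) is a field and a(x) ≠ 0 has an inverse. Apply the extended Euclidean algorithm to f(x) and a(x) in F_19[x]: f(x) = (14x + 8)·a(x) + (2x^2 + 5x + 14);  a(x) = (17x + 6)·(2x^2 + 5x + 14) + (7x + 8);  (2x^2 + 5x + 14) = (3x)·(7x + 8) + (14). The last nonzero remainder is the constant 14 = gcd(f, a) in F_19. Back-substituting through the division chain expresses 14 = s(x)·a(x) + t(x)·f(x) with s(x) ≡ 8x^3 + 5x^2 + 10x + 11 (mod f), so (8x^3 + 5x^2 + 10x + 11)·a(x) ≡ 14 (mod f). Multiplying by 14^(-1) ≡ 15 in F_19 gives a(x)^(-1) ≡ 15·(8x^3 + 5x^2 + 10x + 11) ≡ 6x^3 + 18x^2 + 17x + 13 (mod f). Check: (15x^3 + 2x^2 + 9x + 16)·(6x^3 + 18x^2 + 17x + 13) = 14x^6 + 16x^5 + 3x^4 + 12x^3 + 11x^2 + 9x + 18 ≡ 1 (mod x^4 + 15x^3 + 11x^2 + 16x + 9).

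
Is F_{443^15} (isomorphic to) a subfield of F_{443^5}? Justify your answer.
No: F_{443^15} is not a subfield of F_{443^5}

F_{p^m} embeds in F_{p^n} iff m | n. Here 15 ∤ 5 (since 5 = 0·15 + 5 with remainder 5 ≠ 0), so F_{443^15} is not a subfield of F_{443^5}. Equivalently: if it were, the tower law would give 15 = [F_{443^15}:F_443] dividing [F_{443^5}:F_443] = 5, contradiction.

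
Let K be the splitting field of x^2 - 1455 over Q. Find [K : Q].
[K : Q] = 2

f(x) = x^2 - 1455 factors as (x - √1455)(x + √1455). The splitting field is K = Q(√1455). Since 1455 is squarefree and > 1, it is not a perfect square, so x^2 - 1455 is irreducible over Q and [Q(√1455) : Q] = 2. Hence [K : Q] = 2.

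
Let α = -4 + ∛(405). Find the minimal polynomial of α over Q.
m_α(x) = x^3 + 12x^2 + 48x - 341

Set β = α + 4 = ∛(405), so β^3 = 405. Then (α + 4)^3 - 405 = 0, i.e. α is a root of g(x) = (x + 4)^3 - 405 = x^3 + 12x^2 + 48x - 341. Since g(x) = h(x + 4) where h(x) = x^3 - 405, and h is irreducible over Q (because 405 is not a perfect cube, so h has no rational root, and a monic cubic with no rational root is irreducible), g is also irreducible (irreducibility is preserved under the substitution x → x + 4). Hence m_α(x) = x^3 + 12x^2 + 48x - 341.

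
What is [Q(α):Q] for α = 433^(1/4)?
[Q(α):Q] = 4

α is a root of x^4 - 433. By Eisenstein's criterion at the prime p = 433 (which divides the constant term 433 but p^2 = 187489 does not, since 433 is squarefree), x^4 - 433 is irreducible over Q. Hence [Q(α):Q] = 4.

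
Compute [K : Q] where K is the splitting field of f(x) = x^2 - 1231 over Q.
[K : Q] = 2

f(x) = x^2 - 1231 factors as (x - √1231)(x + √1231). The splitting field is K = Q(√1231). Since 1231 is squarefree and > 1, it is not a perfect square, so x^2 - 1231 is irreducible over Q and [Q(√1231) : Q] = 2. Hence [K : Q] = 2.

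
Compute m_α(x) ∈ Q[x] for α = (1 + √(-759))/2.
m_α(x) = x^2 - x + 190

From 2α - 1 = √(-759), squaring gives (2α - 1)^2 = -759, i.e. 4α^2 - 4α + 1 = -759, so α^2 - α + (1 + 759)/4 = 0. Since -759 ≡ 1 (mod 4), (1 + 759)/4 = 190 ∈ Z. The polynomial x^2 - x + 190 has discriminant 1 - 4·(190) = -759, which is not a perfect square in Q (d = -759 is squarefree and ≠ 1), so x^2 - x + 190 is irreducible over Q. It is the minimal polynomial of α.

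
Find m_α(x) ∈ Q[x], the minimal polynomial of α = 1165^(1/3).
m_α(x) = x^3 - 1165

α satisfies α^3 = 1165, so x^3 - 1165 annihilates α. By the rational root test, a rational root p/q (in lowest terms) of x^3 - 1165 would satisfy p^3 = 1165 q^3, forcing q = 1 and p^3 = 1165; but 1165 is not a perfect cube, contradiction. A monic cubic over Q with no rational root is irreducible (any nontrivial factorization would include a linear factor). Hence x^3 - 1165 is the minimal polynomial of α, and in particular [Q(α):Q] = 3.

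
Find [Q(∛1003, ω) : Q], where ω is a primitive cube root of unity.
[Q(∛1003, ω) : Q] = 6

[Q(∛1003):Q] = 3 (min poly x^3 - 1003, irreducible since 1003 is not a perfect cube). [Q(ω):Q] = 2 (min poly x^2 + x + 1). Since Q(∛1003) ⊂ R and ω ∉ R, we have ω ∉ Q(∛1003), so x^2 + x + 1 remains irreducible over Q(∛1003) and [Q(∛1003, ω) : Q(∛1003)] = 2. By the tower law, [Q(∛1003, ω) : Q] = 3 · 2 = 6. (In fact Q(∛1003, ω) is the splitting field of x^3 - 1003 over Q.)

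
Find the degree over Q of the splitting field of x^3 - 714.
[K : Q] = 6

The roots of x^3 - 714 are ∛714, ω∛714, ω^2∛714 where ω = e^(2πi/3) is a primitive cube root of unity, so K = Q(∛714, ω). Now [Q(∛714):Q] = 3 (since 714 is not a perfect cube, x^3 - 714 is irreducible) and [Q(ω):Q] = 2. Both 2 and 3 divide [K:Q], and [K:Q] ≤ 3·2 = 6, so [K:Q] = 6. (Equivalently: Q(∛714) ⊂ R but ω ∉ R, so [K : Q(∛714)] = 2.)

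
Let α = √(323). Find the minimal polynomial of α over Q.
m_α(x) = x^2 - 323

α satisfies α^2 - 323 = 0, so x^2 - 323 annihilates α. Since d = 323 is squarefree and ≠ 1, it is not a perfect square in Q, so x^2 - 323 has no rational root and is therefore irreducible over Q (a degree-2 polynomial over a field is irreducible iff it has no root). Hence m_α(x) = x^2 - 323.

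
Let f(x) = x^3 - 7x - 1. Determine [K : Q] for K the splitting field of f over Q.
[K : Q] = 6

By the rational root test, any rational root of the monic integer polynomial f(x) = x^3 - 7x - 1 must be an integer dividing the constant term -1, i.e. one of ±{1}. Evaluating: f(1) = -7, f(-1) = 5; none is 0, so f has no rational root and is therefore irreducible over Q (a cubic with no linear factor over a field is irreducible). For an irreducible cubic, the Galois group is A_3 or S_3 according as the discriminant disc(f) = -4a^3 - 27b^2 = -4·(-7)^3 - 27·(-1)^2 = 1345 is or is not a square in Q. Here disc(f) = 1345 is not a perfect square in Q, so the Galois group of f over Q is not contained in A_3 and must be all of S_3. The splitting field has degree |S_3| = 6 over Q, so [K : Q] = 6.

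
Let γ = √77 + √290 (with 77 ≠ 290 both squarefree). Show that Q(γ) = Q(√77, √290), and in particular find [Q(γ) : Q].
[Q(γ) : Q] = 4 (equivalently, Q(γ) = Q(√77, √290))

Obviously Q(γ) ⊆ Q(√77, √290), and [Q(√77, √290):Q] = 4 (since 77, 290 are distinct squarefree integers > 1 with 22330 not a perfect square). To show equality we compute the minimal polynomial of γ. From γ = √77 + √290: γ^2 = 77 + 2√(22330) + 290 = 367 + 2√(22330), so γ^2 - 367 = 2√(22330); squaring, (γ^2 - 367)^2 = 4·22330, i.e. γ^4 - 734γ^2 + 134689 - 89320 = 0, i.e. γ^4 - 734γ^2 + 45369 = 0. So γ is a root of x^4 - 734x^2 + 45369. This polynomial is irreducible over Q: it has no rational root (each ±√77 ± √290 is irrational), and any factorization into two quadratics over Q would force √(22330) ∈ Q (pairing opposite roots) or √77, √290 ∈ Q (other pairings), all impossible. Hence [Q(γ):Q] = 4 = [Q(√77, √290):Q], so Q(γ) = Q(√77, √290).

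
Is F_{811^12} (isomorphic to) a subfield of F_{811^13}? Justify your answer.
No: F_{811^12} is not a subfield of F_{811^13}

F_{p^m} embeds in F_{p^n} iff m | n. Here 12 ∤ 13 (since 13 = 1·12 + 1 with remainder 1 ≠ 0), so F_{811^12} is not a subfield of F_{811^13}. Equivalently: if it were, the tower law would give 12 = [F_{811^12}:F_811] dividing [F_{811^13}:F_811] = 13, contradiction.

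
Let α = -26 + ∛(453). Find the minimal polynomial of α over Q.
m_α(x) = x^3 + 78x^2 + 2028x + 17123

Set β = α + 26 = ∛(453), so β^3 = 453. Then (α + 26)^3 - 453 = 0, i.e. α is a root of g(x) = (x + 26)^3 - 453 = x^3 + 78x^2 + 2028x + 17123. Since g(x) = h(x + 26) where h(x) = x^3 - 453, and h is irreducible over Q (because 453 is not a perfect cube, so h has no rational root, and a monic cubic with no rational root is irreducible), g is also irreducible (irreducibility is preserved under the substitution x → x + 26). Hence m_α(x) = x^3 + 78x^2 + 2028x + 17123.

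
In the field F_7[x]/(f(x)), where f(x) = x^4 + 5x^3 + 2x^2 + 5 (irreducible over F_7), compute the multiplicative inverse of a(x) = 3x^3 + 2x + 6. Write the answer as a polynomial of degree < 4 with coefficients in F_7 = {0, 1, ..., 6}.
a(x)^(-1) ≡ 3x^2 + 6x + 1 (mod f(x))

Since f is irreducible over F_7, F_7[x]/(f) is a field and a(x) ≠ 0 has an inverse. Apply the extended Euclidean algorithm to f(x) and a(x) in F_7[x]: f(x) = (5x + 4)·a(x) + (6x^2 + 4x + 2);  a(x) = (4x + 2)·(6x^2 + 4x + 2) + (2). The last nonzero remainder is the constant 2 = gcd(f, a) in F_7. Back-substituting through the division chain expresses 2 = s(x)·a(x) + t(x)·f(x) with s(x) ≡ 6x^2 + 5x + 2 (mod f), so (6x^2 + 5x + 2)·a(x) ≡ 2 (mod f). Multiplying by 2^(-1) ≡ 4 in F_7 gives a(x)^(-1) ≡ 4·(6x^2 + 5x + 2) ≡ 3x^2 + 6x + 1 (mod f). Check: (3x^3 + 2x + 6)·(3x^2 + 6x + 1) = 2x^5 + 4x^4 + 2x^3 + 2x^2 + 3x + 6 ≡ 1 (mod x^4 + 5x^3 + 2x^2 + 5).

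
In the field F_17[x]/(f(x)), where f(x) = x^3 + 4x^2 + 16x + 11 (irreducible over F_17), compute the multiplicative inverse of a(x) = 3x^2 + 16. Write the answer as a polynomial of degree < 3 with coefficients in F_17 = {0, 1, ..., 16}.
a(x)^(-1) ≡ 16x^2 + 3x + 6 (mod f(x))

Since f is irreducible over F_17, F_17[x]/(f) is a field and a(x) ≠ 0 has an inverse. Apply the extended Euclidean algorithm to f(x) and a(x) in F_17[x]: f(x) = (6x + 7)·a(x) + (5x + 1);  a(x) = (4x + 6)·(5x + 1) + (10). The last nonzero remainder is the constant 10 = gcd(f, a) in F_17. Back-substituting through the division chain expresses 10 = s(x)·a(x) + t(x)·f(x) with s(x) ≡ 7x^2 + 13x + 9 (mod f), so (7x^2 + 13x + 9)·a(x) ≡ 10 (mod f). Multiplying by 10^(-1) ≡ 12 in F_17 gives a(x)^(-1) ≡ 12·(7x^2 + 13x + 9) ≡ 16x^2 + 3x + 6 (mod f). Check: (3x^2 + 16)·(16x^2 + 3x + 6) = 14x^4 + 9x^3 + 2x^2 + 14x + 11 ≡ 1 (mod x^3 + 4x^2 + 16x + 11).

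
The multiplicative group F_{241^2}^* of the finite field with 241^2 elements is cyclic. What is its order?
|F_{241^2}^*| = 58080

F_{241^2} has 241^2 = 58081 elements; its multiplicative group consists of all nonzero elements, so |F_{241^2}^*| = 58081 - 1 = 58080. (It is cyclic since any finite subgroup of the multiplicative group of a field is cyclic.)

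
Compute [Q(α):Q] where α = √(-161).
[Q(α):Q] = 2

[Q(α):Q] equals the degree of the minimal polynomial of α. Here α^2 = -161 and x^2 + 161 is irreducible (d = -161 is squarefree, ≠ 1, hence not a square), so deg(m_α) = 2. Thus [Q(α):Q] = 2.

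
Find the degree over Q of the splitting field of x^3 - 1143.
[K : Q] = 6

The roots of x^3 - 1143 are ∛1143, ω∛1143, ω^2∛1143 where ω = e^(2πi/3) is a primitive cube root of unity, so K = Q(∛1143, ω). Now [Q(∛1143):Q] = 3 (since 1143 is not a perfect cube, x^3 - 1143 is irreducible) and [Q(ω):Q] = 2. Both 2 and 3 divide [K:Q], and [K:Q] ≤ 3·2 = 6, so [K:Q] = 6. (Equivalently: Q(∛1143) ⊂ R but ω ∉ R, so [K : Q(∛1143)] = 2.)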